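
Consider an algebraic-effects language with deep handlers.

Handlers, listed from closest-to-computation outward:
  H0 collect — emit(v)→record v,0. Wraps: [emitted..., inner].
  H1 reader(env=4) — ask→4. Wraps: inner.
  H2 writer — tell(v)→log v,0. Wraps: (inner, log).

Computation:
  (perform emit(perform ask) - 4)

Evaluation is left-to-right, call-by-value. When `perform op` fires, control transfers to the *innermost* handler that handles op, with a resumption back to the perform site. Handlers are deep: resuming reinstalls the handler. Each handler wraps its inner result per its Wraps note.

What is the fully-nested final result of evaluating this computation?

Answer: ([4, -4], ())

Step-by-step:
ask @ H1 ⇒ 4
emit(4) @ H0 ⇒ out+=4
H0 returns [4, -4]
H1 returns [4, -4]
H2 returns ([4, -4], ())
= ([4, -4], ())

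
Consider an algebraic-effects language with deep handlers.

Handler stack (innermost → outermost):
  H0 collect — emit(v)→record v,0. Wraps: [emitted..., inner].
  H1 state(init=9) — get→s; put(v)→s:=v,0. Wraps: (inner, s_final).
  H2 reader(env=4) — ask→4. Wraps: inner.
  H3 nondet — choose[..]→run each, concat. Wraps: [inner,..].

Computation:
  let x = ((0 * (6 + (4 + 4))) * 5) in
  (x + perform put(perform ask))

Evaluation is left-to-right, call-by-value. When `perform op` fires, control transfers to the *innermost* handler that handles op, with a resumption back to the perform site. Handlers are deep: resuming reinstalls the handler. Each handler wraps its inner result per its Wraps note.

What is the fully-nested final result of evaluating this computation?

Answer: [([0], 4)]

Working:
ask @ H2 ⇒ 4
put(4) @ H1 ⇒ s:=4
H0 returns [0]
H1 returns ([0], 4)
H2 returns ([0], 4)
H3 returns [([0], 4)]
= [([0], 4)]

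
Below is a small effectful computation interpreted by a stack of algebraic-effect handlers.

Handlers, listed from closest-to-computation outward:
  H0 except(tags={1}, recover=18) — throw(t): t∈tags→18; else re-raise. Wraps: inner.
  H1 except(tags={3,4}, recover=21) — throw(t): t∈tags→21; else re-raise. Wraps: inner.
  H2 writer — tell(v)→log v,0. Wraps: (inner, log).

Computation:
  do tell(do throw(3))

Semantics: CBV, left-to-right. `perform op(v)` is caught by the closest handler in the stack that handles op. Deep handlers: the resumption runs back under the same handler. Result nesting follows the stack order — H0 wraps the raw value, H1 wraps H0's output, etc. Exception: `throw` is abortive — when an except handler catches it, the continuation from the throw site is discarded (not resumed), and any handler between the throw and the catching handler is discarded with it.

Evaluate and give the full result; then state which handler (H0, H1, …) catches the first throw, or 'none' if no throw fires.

Answer: (21, ()) ; first throw caught by: H1

Step-by-step:
throw(3) @ H0 re-raised
throw(3) @ H1 caught ⇒ 21
H2 returns (21, ())
= (21, ())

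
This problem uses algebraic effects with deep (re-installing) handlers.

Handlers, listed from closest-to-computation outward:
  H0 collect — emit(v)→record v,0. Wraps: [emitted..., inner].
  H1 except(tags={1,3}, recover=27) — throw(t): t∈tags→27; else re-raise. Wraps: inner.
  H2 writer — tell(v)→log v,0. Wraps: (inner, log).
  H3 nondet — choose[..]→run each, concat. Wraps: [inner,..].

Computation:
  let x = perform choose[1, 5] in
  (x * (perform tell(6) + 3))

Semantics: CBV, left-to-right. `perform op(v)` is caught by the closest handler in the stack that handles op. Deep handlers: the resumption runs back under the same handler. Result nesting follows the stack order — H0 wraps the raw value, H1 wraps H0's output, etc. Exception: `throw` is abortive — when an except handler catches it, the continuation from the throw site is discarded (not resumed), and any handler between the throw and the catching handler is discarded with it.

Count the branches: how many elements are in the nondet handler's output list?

Evaluation trace:
choose[1, 5] @ H3
  branch[0] choose=1:
    tell(6) @ H2 ⇒ log+=6
    H0 returns [3]
    H1 returns [3]
    H2 returns ([3], (6))
    H3 returns [([3], (6))]
  branch[1] choose=5:
    tell(6) @ H2 ⇒ log+=6
    H0 returns [15]
    H1 returns [15]
    H2 returns ([15], (6))
    H3 returns [([15], (6))]
= [([3], (6)), ([15], (6))]

Answer: 2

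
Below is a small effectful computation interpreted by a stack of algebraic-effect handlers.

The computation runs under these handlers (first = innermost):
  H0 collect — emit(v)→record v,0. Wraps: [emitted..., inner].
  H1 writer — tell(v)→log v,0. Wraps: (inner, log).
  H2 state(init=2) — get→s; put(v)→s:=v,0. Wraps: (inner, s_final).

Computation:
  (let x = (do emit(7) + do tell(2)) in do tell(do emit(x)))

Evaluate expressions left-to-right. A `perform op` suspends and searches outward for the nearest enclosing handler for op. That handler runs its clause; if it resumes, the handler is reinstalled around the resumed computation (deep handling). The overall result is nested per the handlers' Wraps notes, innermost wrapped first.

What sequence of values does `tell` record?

Evaluation trace:
emit(7) @ H0 ⇒ out+=7
tell(2) @ H1 ⇒ log+=2
emit(0) @ H0 ⇒ out+=0
tell(0) @ H1 ⇒ log+=0
H0 returns [7, 0, 0]
H1 returns ([7, 0, 0], (2, 0))
H2 returns (([7, 0, 0], (2, 0)), 2)
= (([7, 0, 0], (2, 0)), 2)

Answer: (2, 0)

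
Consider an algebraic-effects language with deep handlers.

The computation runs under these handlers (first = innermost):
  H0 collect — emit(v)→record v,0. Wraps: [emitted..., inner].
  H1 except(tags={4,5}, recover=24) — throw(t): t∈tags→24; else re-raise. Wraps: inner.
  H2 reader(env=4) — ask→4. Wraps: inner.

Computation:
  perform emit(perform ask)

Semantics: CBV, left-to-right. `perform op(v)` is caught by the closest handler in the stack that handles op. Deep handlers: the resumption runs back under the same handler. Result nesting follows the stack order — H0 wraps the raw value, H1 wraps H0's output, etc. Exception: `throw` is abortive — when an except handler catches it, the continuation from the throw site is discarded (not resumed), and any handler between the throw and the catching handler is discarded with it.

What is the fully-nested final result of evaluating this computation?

Answer: [4, 0]

Evaluation trace:
ask @ H2 ⇒ 4
emit(4) @ H0 ⇒ out+=4
H0 returns [4, 0]
H1 returns [4, 0]
H2 returns [4, 0]
= [4, 0]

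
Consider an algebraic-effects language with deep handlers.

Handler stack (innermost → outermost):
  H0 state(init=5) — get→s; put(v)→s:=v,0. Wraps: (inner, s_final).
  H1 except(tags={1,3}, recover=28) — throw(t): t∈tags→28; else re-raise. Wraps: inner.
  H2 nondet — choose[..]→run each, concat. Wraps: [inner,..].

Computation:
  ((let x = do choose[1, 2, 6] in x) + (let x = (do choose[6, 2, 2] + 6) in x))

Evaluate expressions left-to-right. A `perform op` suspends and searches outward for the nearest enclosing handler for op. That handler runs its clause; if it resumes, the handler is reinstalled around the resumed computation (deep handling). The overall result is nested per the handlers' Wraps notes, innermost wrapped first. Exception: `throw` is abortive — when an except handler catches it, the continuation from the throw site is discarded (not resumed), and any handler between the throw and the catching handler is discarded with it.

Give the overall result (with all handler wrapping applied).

Working:
choose[1, 2, 6] @ H2
  branch[0] choose=1:
    choose[6, 2, 2] @ H2
      branch[0] choose=6:
        H0 returns (13, 5)
        H1 returns (13, 5)
        H2 returns [(13, 5)]
      branch[1] choose=2:
        H0 returns (9, 5)
        H1 returns (9, 5)
        H2 returns [(9, 5)]
      branch[2] choose=2:
        H0 returns (9, 5)
        H1 returns (9, 5)
        H2 returns [(9, 5)]
  branch[1] choose=2:
    choose[6, 2, 2] @ H2
      branch[0] choose=6:
        H0 returns (14, 5)
        H1 returns (14, 5)
        H2 returns [(14, 5)]
      branch[1] choose=2:
        H0 returns (10, 5)
        H1 returns (10, 5)
        H2 returns [(10, 5)]
      branch[2] choose=2:
        H0 returns (10, 5)
        H1 returns (10, 5)
        H2 returns [(10, 5)]
  branch[2] choose=6:
    choose[6, 2, 2] @ H2
      branch[0] choose=6:
        H0 returns (18, 5)
        H1 returns (18, 5)
        H2 returns [(18, 5)]
      branch[1] choose=2:
        H0 returns (14, 5)
        H1 returns (14, 5)
        H2 returns [(14, 5)]
      branch[2] choose=2:
        H0 returns (14, 5)
        H1 returns (14, 5)
        H2 returns [(14, 5)]
= [(13, 5), (9, 5), (9, 5), (14, 5), (10, 5), (10, 5), (18, 5), (14, 5), (14, 5)]

Answer: [(13, 5), (9, 5), (9, 5), (14, 5), (10, 5), (10, 5), (18, 5), (14, 5), (14, 5)]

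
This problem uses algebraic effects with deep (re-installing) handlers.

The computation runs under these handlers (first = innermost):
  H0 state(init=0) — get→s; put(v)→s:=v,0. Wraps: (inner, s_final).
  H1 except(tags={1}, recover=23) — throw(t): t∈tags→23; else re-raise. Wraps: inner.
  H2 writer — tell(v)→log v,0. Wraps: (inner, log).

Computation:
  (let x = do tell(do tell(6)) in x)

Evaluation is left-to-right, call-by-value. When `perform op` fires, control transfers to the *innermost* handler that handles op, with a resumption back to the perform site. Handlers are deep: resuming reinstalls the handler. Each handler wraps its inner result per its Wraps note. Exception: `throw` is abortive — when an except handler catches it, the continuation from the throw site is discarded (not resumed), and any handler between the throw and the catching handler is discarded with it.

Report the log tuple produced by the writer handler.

Answer: (6, 0)

Evaluation trace:
tell(6) @ H2 ⇒ log+=6
tell(0) @ H2 ⇒ log+=0
H0 returns (0, 0)
H1 returns (0, 0)
H2 returns ((0, 0), (6, 0))
= ((0, 0), (6, 0))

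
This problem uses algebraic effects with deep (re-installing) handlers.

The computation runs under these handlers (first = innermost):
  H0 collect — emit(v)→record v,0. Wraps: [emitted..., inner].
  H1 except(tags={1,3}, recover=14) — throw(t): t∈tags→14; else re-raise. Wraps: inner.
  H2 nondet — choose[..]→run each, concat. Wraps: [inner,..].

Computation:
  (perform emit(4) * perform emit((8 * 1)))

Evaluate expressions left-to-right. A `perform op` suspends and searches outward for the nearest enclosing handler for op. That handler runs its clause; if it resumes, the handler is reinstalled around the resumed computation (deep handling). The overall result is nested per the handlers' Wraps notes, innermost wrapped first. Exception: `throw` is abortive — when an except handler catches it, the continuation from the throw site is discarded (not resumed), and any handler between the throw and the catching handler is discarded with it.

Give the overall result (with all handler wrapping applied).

Answer: [[4, 8, 0]]

Step-by-step:
emit(4) @ H0 ⇒ out+=4
emit(8) @ H0 ⇒ out+=8
H0 returns [4, 8, 0]
H1 returns [4, 8, 0]
H2 returns [[4, 8, 0]]
= [[4, 8, 0]]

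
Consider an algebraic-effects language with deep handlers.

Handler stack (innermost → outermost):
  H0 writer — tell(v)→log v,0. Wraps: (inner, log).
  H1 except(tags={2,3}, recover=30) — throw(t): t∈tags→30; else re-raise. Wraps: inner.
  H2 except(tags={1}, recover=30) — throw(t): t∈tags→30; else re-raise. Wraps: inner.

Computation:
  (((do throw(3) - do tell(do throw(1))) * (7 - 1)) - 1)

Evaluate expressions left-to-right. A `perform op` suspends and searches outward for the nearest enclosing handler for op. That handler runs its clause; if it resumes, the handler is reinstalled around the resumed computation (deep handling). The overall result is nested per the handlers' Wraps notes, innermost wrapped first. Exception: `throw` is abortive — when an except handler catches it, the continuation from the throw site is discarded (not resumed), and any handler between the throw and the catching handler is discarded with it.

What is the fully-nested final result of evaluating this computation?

Working:
throw(3) @ H1 caught ⇒ 30
H2 returns 30
= 30

Answer: 30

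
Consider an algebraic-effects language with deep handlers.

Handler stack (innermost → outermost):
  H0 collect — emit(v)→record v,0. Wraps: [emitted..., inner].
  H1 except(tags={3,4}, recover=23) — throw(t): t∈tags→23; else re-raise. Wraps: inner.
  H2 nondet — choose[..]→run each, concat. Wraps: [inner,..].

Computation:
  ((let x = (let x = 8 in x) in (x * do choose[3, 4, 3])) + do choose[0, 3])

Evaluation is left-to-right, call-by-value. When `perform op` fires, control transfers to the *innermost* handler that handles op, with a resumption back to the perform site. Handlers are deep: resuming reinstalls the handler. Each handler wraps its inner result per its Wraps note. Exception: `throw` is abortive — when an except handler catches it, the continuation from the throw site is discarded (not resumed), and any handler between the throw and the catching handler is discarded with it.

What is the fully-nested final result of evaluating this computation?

Step-by-step:
choose[3, 4, 3] @ H2
  branch[0] choose=3:
    choose[0, 3] @ H2
      branch[0] choose=0:
        H0 returns [24]
        H1 returns [24]
        H2 returns [[24]]
      branch[1] choose=3:
        H0 returns [27]
        H1 returns [27]
        H2 returns [[27]]
  branch[1] choose=4:
    choose[0, 3] @ H2
      branch[0] choose=0:
        H0 returns [32]
        H1 returns [32]
        H2 returns [[32]]
      branch[1] choose=3:
        H0 returns [35]
        H1 returns [35]
        H2 returns [[35]]
  branch[2] choose=3:
    choose[0, 3] @ H2
      branch[0] choose=0:
        H0 returns [24]
        H1 returns [24]
        H2 returns [[24]]
      branch[1] choose=3:
        H0 returns [27]
        H1 returns [27]
        H2 returns [[27]]
= [[24], [27], [32], [35], [24], [27]]

Answer: [[24], [27], [32], [35], [24], [27]]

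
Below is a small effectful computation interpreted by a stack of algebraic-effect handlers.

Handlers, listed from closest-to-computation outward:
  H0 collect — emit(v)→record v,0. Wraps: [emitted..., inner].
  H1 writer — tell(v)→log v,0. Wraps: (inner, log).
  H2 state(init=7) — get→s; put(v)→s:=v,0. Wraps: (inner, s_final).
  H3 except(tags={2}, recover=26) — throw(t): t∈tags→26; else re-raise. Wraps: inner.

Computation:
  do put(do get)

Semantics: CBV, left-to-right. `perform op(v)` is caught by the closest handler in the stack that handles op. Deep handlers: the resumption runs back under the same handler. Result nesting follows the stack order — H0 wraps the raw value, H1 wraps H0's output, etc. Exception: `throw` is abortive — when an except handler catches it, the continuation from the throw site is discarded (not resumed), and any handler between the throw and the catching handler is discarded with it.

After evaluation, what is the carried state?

Answer: 7

Step-by-step:
get @ H2 ⇒ 7
put(7) @ H2 ⇒ s:=7
H0 returns [0]
H1 returns ([0], ())
H2 returns (([0], ()), 7)
H3 returns (([0], ()), 7)
= (([0], ()), 7)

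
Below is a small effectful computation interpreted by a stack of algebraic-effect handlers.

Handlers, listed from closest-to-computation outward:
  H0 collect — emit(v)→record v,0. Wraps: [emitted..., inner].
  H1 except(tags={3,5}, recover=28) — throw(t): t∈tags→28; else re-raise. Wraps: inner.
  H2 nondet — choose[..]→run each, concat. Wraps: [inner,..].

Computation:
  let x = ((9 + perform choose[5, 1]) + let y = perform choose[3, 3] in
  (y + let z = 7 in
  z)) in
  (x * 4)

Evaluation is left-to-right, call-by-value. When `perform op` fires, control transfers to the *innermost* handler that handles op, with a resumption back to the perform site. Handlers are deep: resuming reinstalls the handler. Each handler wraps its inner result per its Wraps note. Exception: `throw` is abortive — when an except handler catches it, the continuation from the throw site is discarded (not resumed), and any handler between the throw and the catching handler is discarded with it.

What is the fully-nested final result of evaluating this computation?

Working:
choose[5, 1] @ H2
  branch[0] choose=5:
    choose[3, 3] @ H2
      branch[0] choose=3:
        H0 returns [96]
        H1 returns [96]
        H2 returns [[96]]
      branch[1] choose=3:
        H0 returns [96]
        H1 returns [96]
        H2 returns [[96]]
  branch[1] choose=1:
    choose[3, 3] @ H2
      branch[0] choose=3:
        H0 returns [80]
        H1 returns [80]
        H2 returns [[80]]
      branch[1] choose=3:
        H0 returns [80]
        H1 returns [80]
        H2 returns [[80]]
= [[96], [96], [80], [80]]

Answer: [[96], [96], [80], [80]]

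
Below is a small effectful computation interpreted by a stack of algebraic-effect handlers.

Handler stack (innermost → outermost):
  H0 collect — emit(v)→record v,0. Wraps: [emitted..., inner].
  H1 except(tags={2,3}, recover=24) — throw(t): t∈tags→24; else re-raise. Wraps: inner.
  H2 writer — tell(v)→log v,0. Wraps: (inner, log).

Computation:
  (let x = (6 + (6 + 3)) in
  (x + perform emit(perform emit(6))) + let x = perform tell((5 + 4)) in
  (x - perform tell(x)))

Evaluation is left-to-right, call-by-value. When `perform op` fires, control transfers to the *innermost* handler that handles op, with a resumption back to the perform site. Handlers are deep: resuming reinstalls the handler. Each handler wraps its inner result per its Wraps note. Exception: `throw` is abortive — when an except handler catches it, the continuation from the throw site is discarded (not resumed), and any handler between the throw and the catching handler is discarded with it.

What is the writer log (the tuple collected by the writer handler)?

Answer: (9, 0)

Working:
emit(6) @ H0 ⇒ out+=6
emit(0) @ H0 ⇒ out+=0
tell(9) @ H2 ⇒ log+=9
tell(0) @ H2 ⇒ log+=0
H0 returns [6, 0, 15]
H1 returns [6, 0, 15]
H2 returns ([6, 0, 15], (9, 0))
= ([6, 0, 15], (9, 0))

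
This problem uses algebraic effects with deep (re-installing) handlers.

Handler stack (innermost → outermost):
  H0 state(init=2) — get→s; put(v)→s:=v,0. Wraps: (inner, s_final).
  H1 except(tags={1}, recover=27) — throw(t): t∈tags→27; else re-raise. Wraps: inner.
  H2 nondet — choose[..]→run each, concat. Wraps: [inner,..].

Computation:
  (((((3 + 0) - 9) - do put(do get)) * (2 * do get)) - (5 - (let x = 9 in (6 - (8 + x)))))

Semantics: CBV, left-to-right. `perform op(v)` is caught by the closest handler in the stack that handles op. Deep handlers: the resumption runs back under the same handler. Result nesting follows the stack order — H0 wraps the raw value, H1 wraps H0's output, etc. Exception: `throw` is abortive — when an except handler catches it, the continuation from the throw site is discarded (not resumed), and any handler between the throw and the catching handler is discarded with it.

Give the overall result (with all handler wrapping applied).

Answer: [(-40, 2)]

Step-by-step:
get @ H0 ⇒ 2
put(2) @ H0 ⇒ s:=2
get @ H0 ⇒ 2
H0 returns (-40, 2)
H1 returns (-40, 2)
H2 returns [(-40, 2)]
= [(-40, 2)]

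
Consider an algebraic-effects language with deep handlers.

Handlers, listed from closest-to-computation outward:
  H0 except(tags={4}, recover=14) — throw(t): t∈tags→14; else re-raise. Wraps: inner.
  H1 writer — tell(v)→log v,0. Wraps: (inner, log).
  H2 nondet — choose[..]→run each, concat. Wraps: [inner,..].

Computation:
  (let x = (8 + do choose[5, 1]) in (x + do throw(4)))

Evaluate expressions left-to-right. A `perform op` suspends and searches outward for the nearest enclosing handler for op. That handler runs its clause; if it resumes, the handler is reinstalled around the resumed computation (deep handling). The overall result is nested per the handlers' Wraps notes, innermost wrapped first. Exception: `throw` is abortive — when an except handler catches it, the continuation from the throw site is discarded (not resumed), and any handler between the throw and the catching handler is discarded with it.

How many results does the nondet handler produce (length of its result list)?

Evaluation trace:
choose[5, 1] @ H2
  branch[0] choose=5:
    throw(4) @ H0 caught ⇒ 14
    H1 returns (14, ())
    H2 returns [(14, ())]
  branch[1] choose=1:
    throw(4) @ H0 caught ⇒ 14
    H1 returns (14, ())
    H2 returns [(14, ())]
= [(14, ()), (14, ())]

Answer: 2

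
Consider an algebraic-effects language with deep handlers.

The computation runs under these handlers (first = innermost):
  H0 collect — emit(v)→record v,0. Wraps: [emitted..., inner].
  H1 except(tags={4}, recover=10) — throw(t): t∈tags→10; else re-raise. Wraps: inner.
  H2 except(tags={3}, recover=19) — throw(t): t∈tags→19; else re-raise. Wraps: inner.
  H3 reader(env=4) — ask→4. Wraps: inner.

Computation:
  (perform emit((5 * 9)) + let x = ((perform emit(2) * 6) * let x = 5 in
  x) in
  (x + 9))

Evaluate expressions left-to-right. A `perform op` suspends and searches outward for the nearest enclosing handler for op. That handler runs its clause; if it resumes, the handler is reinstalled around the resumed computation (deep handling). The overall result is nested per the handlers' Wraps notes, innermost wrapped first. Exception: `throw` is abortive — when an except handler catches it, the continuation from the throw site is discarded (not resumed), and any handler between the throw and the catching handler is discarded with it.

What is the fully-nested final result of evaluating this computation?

Evaluation trace:
emit(45) @ H0 ⇒ out+=45
emit(2) @ H0 ⇒ out+=2
H0 returns [45, 2, 9]
H1 returns [45, 2, 9]
H2 returns [45, 2, 9]
H3 returns [45, 2, 9]
= [45, 2, 9]

Answer: [45, 2, 9]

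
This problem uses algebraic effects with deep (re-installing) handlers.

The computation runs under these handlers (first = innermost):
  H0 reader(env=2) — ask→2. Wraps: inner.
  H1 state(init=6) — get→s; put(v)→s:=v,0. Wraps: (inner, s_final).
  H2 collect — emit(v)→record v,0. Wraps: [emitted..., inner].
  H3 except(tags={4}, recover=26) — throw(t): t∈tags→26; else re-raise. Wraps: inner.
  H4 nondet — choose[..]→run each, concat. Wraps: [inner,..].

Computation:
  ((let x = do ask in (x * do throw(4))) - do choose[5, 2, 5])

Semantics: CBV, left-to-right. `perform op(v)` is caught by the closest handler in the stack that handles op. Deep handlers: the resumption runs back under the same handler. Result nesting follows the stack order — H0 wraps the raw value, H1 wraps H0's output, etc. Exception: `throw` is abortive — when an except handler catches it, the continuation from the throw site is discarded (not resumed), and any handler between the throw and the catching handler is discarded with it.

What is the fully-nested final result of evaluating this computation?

Working:
ask @ H0 ⇒ 2
throw(4) @ H3 caught ⇒ 26
H4 returns [26]
= [26]

Answer: [26]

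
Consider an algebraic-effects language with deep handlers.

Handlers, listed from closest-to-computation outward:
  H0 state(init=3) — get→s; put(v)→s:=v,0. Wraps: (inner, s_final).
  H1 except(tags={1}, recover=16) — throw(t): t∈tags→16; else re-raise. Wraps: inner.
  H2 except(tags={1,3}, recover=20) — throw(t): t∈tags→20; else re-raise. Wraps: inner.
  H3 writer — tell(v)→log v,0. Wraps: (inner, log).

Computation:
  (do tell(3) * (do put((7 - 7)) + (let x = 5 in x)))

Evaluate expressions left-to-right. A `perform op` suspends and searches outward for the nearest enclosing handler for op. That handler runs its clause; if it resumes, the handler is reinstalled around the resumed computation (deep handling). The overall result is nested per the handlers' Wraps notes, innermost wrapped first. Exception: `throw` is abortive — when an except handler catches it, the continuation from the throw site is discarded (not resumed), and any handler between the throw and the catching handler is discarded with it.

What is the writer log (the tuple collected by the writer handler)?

Working:
tell(3) @ H3 ⇒ log+=3
put(0) @ H0 ⇒ s:=0
H0 returns (0, 0)
H1 returns (0, 0)
H2 returns (0, 0)
H3 returns ((0, 0), (3))
= ((0, 0), (3))

Answer: (3)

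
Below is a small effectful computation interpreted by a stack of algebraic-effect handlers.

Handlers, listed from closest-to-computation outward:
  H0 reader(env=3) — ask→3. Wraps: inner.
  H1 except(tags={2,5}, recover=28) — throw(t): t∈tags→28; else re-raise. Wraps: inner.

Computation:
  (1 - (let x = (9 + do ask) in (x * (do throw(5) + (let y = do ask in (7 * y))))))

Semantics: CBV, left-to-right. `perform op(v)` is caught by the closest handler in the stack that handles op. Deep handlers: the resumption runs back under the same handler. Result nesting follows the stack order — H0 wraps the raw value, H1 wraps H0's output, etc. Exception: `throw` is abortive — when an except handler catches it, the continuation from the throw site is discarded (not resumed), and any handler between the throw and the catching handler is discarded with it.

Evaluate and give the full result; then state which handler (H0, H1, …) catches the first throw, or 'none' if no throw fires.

Step-by-step:
ask @ H0 ⇒ 3
throw(5) @ H1 caught ⇒ 28
= 28

Answer: 28 ; first throw caught by: H1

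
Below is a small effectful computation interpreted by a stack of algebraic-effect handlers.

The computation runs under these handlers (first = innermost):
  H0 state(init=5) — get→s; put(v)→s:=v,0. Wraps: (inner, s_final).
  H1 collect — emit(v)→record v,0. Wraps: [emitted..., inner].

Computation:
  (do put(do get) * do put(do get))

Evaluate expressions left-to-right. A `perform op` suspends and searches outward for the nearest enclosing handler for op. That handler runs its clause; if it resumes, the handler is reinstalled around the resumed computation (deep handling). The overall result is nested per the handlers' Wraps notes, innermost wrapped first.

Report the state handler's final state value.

Step-by-step:
get @ H0 ⇒ 5
put(5) @ H0 ⇒ s:=5
get @ H0 ⇒ 5
put(5) @ H0 ⇒ s:=5
H0 returns (0, 5)
H1 returns [(0, 5)]
= [(0, 5)]

Answer: 5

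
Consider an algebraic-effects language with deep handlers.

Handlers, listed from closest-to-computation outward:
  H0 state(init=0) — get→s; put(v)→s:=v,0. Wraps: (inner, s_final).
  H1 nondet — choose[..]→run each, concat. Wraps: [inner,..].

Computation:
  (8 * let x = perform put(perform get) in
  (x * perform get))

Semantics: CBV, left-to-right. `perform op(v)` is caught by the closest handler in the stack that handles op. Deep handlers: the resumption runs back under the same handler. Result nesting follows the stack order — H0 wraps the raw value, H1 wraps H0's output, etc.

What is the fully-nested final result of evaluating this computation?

Working:
get @ H0 ⇒ 0
put(0) @ H0 ⇒ s:=0
get @ H0 ⇒ 0
H0 returns (0, 0)
H1 returns [(0, 0)]
= [(0, 0)]

Answer: [(0, 0)]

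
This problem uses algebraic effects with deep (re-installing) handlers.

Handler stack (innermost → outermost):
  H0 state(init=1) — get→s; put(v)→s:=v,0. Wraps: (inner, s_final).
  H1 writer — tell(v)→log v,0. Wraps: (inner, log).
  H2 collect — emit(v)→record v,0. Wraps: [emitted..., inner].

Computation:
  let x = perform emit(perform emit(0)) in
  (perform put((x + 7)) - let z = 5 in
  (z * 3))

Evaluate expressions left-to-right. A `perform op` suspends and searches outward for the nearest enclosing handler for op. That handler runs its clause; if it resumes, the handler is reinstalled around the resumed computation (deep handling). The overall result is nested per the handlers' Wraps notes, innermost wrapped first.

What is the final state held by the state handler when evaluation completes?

Answer: 7

Working:
emit(0) @ H2 ⇒ out+=0
emit(0) @ H2 ⇒ out+=0
put(7) @ H0 ⇒ s:=7
H0 returns (-15, 7)
H1 returns ((-15, 7), ())
H2 returns [0, 0, ((-15, 7), ())]
= [0, 0, ((-15, 7), ())]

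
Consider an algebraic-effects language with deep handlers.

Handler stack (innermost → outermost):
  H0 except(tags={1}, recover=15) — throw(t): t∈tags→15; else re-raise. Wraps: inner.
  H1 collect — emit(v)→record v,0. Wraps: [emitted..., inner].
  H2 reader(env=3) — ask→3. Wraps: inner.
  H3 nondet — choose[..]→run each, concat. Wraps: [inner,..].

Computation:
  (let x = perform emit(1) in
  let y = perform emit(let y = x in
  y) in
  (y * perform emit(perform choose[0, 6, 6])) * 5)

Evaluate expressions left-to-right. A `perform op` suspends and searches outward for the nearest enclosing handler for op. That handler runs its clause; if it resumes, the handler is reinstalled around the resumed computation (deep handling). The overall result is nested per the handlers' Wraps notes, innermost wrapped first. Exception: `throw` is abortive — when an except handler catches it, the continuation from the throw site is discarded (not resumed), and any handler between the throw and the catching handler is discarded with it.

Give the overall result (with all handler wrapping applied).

Evaluation trace:
emit(1) @ H1 ⇒ out+=1
emit(0) @ H1 ⇒ out+=0
choose[0, 6, 6] @ H3
  branch[0] choose=0:
    emit(0) @ H1 ⇒ out+=0
    H0 returns 0
    H1 returns [1, 0, 0, 0]
    H2 returns [1, 0, 0, 0]
    H3 returns [[1, 0, 0, 0]]
  branch[1] choose=6:
    emit(6) @ H1 ⇒ out+=6
    H0 returns 0
    H1 returns [1, 0, 6, 0]
    H2 returns [1, 0, 6, 0]
    H3 returns [[1, 0, 6, 0]]
  branch[2] choose=6:
    emit(6) @ H1 ⇒ out+=6
    H0 returns 0
    H1 returns [1, 0, 6, 0]
    H2 returns [1, 0, 6, 0]
    H3 returns [[1, 0, 6, 0]]
= [[1, 0, 0, 0], [1, 0, 6, 0], [1, 0, 6, 0]]

Answer: [[1, 0, 0, 0], [1, 0, 6, 0], [1, 0, 6, 0]]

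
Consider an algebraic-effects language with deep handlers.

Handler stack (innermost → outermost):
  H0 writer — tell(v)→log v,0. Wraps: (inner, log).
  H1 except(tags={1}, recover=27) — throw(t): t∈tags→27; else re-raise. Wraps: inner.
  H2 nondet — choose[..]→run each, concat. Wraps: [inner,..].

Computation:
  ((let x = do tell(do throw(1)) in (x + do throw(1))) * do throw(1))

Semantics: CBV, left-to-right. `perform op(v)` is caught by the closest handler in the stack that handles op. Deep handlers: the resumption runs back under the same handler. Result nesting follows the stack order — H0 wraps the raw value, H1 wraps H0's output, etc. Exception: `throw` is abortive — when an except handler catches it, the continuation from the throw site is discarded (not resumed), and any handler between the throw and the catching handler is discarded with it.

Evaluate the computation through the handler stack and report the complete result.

Working:
throw(1) @ H1 caught ⇒ 27
H2 returns [27]
= [27]

Answer: [27]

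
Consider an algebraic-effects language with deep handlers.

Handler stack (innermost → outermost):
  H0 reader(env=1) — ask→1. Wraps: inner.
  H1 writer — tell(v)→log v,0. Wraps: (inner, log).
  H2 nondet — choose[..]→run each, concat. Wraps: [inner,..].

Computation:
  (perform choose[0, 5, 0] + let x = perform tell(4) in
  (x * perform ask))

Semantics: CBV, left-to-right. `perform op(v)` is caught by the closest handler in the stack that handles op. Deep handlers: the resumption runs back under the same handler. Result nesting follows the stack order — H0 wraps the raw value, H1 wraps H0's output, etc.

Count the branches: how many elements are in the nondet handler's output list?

Answer: 3

Working:
choose[0, 5, 0] @ H2
  branch[0] choose=0:
    tell(4) @ H1 ⇒ log+=4
    ask @ H0 ⇒ 1
    H0 returns 0
    H1 returns (0, (4))
    H2 returns [(0, (4))]
  branch[1] choose=5:
    tell(4) @ H1 ⇒ log+=4
    ask @ H0 ⇒ 1
    H0 returns 5
    H1 returns (5, (4))
    H2 returns [(5, (4))]
  branch[2] choose=0:
    tell(4) @ H1 ⇒ log+=4
    ask @ H0 ⇒ 1
    H0 returns 0
    H1 returns (0, (4))
    H2 returns [(0, (4))]
= [(0, (4)), (5, (4)), (0, (4))]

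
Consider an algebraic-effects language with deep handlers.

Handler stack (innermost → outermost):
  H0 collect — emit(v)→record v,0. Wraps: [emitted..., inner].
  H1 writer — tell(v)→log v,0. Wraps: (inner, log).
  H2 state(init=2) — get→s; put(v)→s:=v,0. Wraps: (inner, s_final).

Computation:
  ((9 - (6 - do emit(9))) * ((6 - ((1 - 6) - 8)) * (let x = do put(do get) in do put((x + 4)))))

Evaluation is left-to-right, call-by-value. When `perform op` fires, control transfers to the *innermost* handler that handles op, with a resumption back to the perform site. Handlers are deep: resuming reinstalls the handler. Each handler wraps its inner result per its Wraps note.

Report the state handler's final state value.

Step-by-step:
emit(9) @ H0 ⇒ out+=9
get @ H2 ⇒ 2
put(2) @ H2 ⇒ s:=2
put(4) @ H2 ⇒ s:=4
H0 returns [9, 0]
H1 returns ([9, 0], ())
H2 returns (([9, 0], ()), 4)
= (([9, 0], ()), 4)

Answer: 4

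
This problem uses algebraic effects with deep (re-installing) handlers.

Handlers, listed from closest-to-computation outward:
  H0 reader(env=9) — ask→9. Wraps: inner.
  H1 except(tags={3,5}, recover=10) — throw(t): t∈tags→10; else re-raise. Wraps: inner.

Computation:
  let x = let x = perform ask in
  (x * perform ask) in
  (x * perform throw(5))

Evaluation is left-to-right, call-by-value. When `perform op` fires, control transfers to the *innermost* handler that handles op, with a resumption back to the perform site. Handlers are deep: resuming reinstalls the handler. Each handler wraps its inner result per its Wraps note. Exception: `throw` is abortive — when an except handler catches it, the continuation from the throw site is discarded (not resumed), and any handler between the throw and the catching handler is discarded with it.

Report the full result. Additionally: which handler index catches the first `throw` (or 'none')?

Answer: 10 ; first throw caught by: H1

Evaluation trace:
ask @ H0 ⇒ 9
ask @ H0 ⇒ 9
throw(5) @ H1 caught ⇒ 10
= 10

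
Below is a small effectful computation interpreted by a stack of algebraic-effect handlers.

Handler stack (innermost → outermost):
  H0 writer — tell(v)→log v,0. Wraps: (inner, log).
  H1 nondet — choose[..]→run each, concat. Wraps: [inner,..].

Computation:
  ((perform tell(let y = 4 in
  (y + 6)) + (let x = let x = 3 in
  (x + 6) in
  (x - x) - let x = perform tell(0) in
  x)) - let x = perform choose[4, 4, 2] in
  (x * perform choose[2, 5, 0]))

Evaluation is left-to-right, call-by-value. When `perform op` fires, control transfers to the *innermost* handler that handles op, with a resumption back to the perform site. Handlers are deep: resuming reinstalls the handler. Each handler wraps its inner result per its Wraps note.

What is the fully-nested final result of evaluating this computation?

Evaluation trace:
tell(10) @ H0 ⇒ log+=10
tell(0) @ H0 ⇒ log+=0
choose[4, 4, 2] @ H1
  branch[0] choose=4:
    choose[2, 5, 0] @ H1
      branch[0] choose=2:
        H0 returns (-8, (10, 0))
        H1 returns [(-8, (10, 0))]
      branch[1] choose=5:
        H0 returns (-20, (10, 0))
        H1 returns [(-20, (10, 0))]
      branch[2] choose=0:
        H0 returns (0, (10, 0))
        H1 returns [(0, (10, 0))]
  branch[1] choose=4:
    choose[2, 5, 0] @ H1
      branch[0] choose=2:
        H0 returns (-8, (10, 0))
        H1 returns [(-8, (10, 0))]
      branch[1] choose=5:
        H0 returns (-20, (10, 0))
        H1 returns [(-20, (10, 0))]
      branch[2] choose=0:
        H0 returns (0, (10, 0))
        H1 returns [(0, (10, 0))]
  branch[2] choose=2:
    choose[2, 5, 0] @ H1
      branch[0] choose=2:
        H0 returns (-4, (10, 0))
        H1 returns [(-4, (10, 0))]
      branch[1] choose=5:
        H0 returns (-10, (10, 0))
        H1 returns [(-10, (10, 0))]
      branch[2] choose=0:
        H0 returns (0, (10, 0))
        H1 returns [(0, (10, 0))]
= [(-8, (10, 0)), (-20, (10, 0)), (0, (10, 0)), (-8, (10, 0)), (-20, (10, 0)), (0, (10, 0)), (-4, (10, 0)), (-10, (10, 0)), (0, (10, 0))]

Answer: [(-8, (10, 0)), (-20, (10, 0)), (0, (10, 0)), (-8, (10, 0)), (-20, (10, 0)), (0, (10, 0)), (-4, (10, 0)), (-10, (10, 0)), (0, (10, 0))]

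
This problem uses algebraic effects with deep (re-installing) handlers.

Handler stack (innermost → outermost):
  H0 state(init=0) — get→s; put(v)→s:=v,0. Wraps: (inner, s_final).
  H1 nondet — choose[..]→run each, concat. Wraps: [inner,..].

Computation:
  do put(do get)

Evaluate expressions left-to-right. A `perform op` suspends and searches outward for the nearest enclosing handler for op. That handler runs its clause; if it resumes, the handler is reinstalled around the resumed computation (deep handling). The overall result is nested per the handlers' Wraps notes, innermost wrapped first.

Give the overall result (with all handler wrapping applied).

Evaluation trace:
get @ H0 ⇒ 0
put(0) @ H0 ⇒ s:=0
H0 returns (0, 0)
H1 returns [(0, 0)]
= [(0, 0)]

Answer: [(0, 0)]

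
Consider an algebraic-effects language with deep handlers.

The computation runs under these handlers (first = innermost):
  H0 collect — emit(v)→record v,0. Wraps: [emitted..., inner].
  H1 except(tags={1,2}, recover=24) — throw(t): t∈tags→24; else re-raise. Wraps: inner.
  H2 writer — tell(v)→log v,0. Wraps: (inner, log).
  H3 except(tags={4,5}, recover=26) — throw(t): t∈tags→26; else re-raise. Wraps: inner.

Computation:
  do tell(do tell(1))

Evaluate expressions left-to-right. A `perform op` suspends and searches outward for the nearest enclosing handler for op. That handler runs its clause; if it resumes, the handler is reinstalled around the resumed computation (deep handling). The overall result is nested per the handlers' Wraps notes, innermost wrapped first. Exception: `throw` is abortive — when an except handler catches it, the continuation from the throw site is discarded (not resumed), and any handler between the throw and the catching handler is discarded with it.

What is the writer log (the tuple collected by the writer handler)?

Answer: (1, 0)

Working:
tell(1) @ H2 ⇒ log+=1
tell(0) @ H2 ⇒ log+=0
H0 returns [0]
H1 returns [0]
H2 returns ([0], (1, 0))
H3 returns ([0], (1, 0))
= ([0], (1, 0))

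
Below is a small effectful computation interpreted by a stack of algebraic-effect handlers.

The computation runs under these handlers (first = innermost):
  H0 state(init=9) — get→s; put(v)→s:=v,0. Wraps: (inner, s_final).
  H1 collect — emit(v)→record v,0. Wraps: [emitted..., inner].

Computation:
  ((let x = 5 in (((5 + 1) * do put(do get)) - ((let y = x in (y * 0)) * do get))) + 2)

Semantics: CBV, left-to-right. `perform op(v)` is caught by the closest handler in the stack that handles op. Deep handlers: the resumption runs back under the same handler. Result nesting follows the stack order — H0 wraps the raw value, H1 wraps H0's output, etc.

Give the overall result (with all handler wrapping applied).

Answer: [(2, 9)]

Evaluation trace:
get @ H0 ⇒ 9
put(9) @ H0 ⇒ s:=9
get @ H0 ⇒ 9
H0 returns (2, 9)
H1 returns [(2, 9)]
= [(2, 9)]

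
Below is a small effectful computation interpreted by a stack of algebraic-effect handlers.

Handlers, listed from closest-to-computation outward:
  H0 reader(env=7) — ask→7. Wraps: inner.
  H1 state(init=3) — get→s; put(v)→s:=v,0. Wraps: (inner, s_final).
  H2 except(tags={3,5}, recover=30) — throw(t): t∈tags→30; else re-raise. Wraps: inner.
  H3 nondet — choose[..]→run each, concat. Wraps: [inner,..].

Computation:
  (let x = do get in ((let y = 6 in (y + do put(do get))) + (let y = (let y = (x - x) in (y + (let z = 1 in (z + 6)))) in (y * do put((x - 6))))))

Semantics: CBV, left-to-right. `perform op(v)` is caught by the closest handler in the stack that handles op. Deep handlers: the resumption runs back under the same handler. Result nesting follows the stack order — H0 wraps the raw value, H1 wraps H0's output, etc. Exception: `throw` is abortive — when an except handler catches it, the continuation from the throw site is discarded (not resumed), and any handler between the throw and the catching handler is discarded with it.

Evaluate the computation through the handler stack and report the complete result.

Answer: [(6, -3)]

Step-by-step:
get @ H1 ⇒ 3
get @ H1 ⇒ 3
put(3) @ H1 ⇒ s:=3
put(-3) @ H1 ⇒ s:=-3
H0 returns 6
H1 returns (6, -3)
H2 returns (6, -3)
H3 returns [(6, -3)]
= [(6, -3)]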